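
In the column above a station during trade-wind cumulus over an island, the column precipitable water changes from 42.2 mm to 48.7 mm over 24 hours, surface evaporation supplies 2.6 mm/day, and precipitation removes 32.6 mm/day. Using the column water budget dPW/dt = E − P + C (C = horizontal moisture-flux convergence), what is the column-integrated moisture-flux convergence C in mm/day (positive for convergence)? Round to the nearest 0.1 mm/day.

dPW/dt = (48.7 − 42.2) mm / (24/24 day) = +6.500 mm/day.
C = dPW/dt − E + P = (+6.500) − 2.6 + 32.6 = 36.5 mm/day.

C ≈ 36.5 mm/day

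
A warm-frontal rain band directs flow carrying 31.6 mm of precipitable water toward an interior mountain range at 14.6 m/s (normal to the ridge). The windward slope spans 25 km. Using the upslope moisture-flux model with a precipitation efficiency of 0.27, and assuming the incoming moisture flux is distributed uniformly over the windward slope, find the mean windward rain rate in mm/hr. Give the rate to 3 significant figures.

Incoming column moisture flux per unit ridge length: F = V × PW = 14.6 × 31.6 = 461.36 mm·m/s.
Spread over the 25 km slope with efficiency ε = 0.27: R = ε·F/W = 0.27 × 461.36 / 25000 m = 4.983e-03 mm/s.
R = 4.983e-03 × 3600 = 17.9 mm/hr.

R ≈ 17.9 mm/hr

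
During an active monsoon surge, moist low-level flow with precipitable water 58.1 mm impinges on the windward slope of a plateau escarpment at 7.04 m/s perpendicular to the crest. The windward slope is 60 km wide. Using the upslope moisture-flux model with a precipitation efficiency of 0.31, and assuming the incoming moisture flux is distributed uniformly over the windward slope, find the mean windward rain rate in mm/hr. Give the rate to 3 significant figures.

R ≈ 7.61 mm/hr

Incoming column moisture flux per unit ridge length: F = V × PW = 7.04 × 58.1 = 409.024 mm·m/s.
Spread over the 60 km slope with efficiency ε = 0.31: R = ε·F/W = 0.31 × 409.024 / 60000 m = 2.113e-03 mm/s.
R = 2.113e-03 × 3600 = 7.61 mm/hr.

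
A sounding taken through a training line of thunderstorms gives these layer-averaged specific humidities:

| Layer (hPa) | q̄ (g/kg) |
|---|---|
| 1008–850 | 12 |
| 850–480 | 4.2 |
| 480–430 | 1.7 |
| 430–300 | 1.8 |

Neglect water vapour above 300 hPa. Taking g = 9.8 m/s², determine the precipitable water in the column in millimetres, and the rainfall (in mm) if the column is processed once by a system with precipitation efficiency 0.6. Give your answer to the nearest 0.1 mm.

PW ≈ 38.5 mm; rainfall ≈ 23.1 mm

Precipitable water is the column-integrated vapour mass per unit area: PW = (1/g) Σ q̄ Δp, with q in kg/kg and Δp in Pa (1 kg/m² of water = 1 mm).
Layer 1008–850 hPa: Δp = 158 hPa = 15800 Pa, q̄ = 0.012 kg/kg → 0.012 × 15800 / 9.8 = 19.35 mm
Layer 850–480 hPa: Δp = 370 hPa = 37000 Pa, q̄ = 0.0042 kg/kg → 0.0042 × 37000 / 9.8 = 15.86 mm
Layer 480–430 hPa: Δp = 50 hPa = 5000 Pa, q̄ = 0.0017 kg/kg → 0.0017 × 5000 / 9.8 = 0.87 mm
Layer 430–300 hPa: Δp = 130 hPa = 13000 Pa, q̄ = 0.0018 kg/kg → 0.0018 × 13000 / 9.8 = 2.39 mm
PW = 19.35 + 15.86 + 0.87 + 2.39 = 38.47 ≈ 38.5 mm.
Rainfall = ε × PW = 0.6 × 38.5 = 23.1 mm.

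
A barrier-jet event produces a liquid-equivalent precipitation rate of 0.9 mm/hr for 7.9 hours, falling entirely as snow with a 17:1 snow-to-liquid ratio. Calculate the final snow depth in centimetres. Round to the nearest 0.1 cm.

snow depth ≈ 12.1 cm

Liquid-equivalent depth = 0.9 × 7.9 = 7.11 mm.
Snow depth = 7.11 mm × 17 = 120.87 mm = 12.1 cm.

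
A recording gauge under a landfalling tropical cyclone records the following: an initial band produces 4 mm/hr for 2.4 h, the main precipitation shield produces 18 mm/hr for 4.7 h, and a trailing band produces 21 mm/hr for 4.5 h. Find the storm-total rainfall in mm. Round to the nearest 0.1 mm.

total ≈ 188.7 mm

Total = Σ Rᵢ Δtᵢ = 4 × 2.4 + 18 × 4.7 + 21 × 4.5
      = 9.6 + 84.6 + 94.5 = 188.7 mm.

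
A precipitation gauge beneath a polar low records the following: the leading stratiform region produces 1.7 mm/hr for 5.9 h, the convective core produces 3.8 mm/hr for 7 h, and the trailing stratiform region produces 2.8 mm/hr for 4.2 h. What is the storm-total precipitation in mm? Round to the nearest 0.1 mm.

total ≈ 48.4 mm

Total = Σ Rᵢ Δtᵢ = 1.7 × 5.9 + 3.8 × 7 + 2.8 × 4.2
      = 10.03 + 26.6 + 11.76 = 48.4 mm.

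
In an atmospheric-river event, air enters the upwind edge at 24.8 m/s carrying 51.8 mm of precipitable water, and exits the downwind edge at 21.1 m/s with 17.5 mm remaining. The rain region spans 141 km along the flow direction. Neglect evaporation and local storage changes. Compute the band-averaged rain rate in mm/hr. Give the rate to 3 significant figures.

R ≈ 23.4 mm/hr

Column moisture flux per unit crosswind length is F = V × PW.
Inflow: F_in = 24.8 × 51.8 = 1284.64 mm·m/s
Outflow: F_out = 21.1 × 17.5 = 369.25 mm·m/s
Steady-state rate R = (F_in − F_out)/L = (1284.64 − 369.25) / 141000 m = 6.492e-03 mm/s.
R = 6.492e-03 × 3600 = 23.4 mm/hr.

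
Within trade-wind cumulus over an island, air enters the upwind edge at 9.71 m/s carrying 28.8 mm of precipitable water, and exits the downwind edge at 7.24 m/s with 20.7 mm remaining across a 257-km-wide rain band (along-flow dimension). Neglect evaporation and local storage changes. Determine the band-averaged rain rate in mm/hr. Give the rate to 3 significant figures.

R ≈ 1.82 mm/hr

Column moisture flux per unit crosswind length is F = V × PW.
Inflow: F_in = 9.71 × 28.8 = 279.648 mm·m/s
Outflow: F_out = 7.24 × 20.7 = 149.868 mm·m/s
Steady-state rate R = (F_in − F_out)/L = (279.648 − 149.868) / 257000 m = 5.050e-04 mm/s.
R = 5.050e-04 × 3600 = 1.82 mm/hr.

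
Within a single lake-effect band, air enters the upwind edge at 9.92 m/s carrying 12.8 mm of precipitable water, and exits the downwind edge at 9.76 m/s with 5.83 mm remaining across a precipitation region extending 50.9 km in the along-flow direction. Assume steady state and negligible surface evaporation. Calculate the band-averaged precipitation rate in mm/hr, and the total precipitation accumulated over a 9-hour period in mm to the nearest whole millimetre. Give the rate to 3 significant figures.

Column moisture flux per unit crosswind length is F = V × PW.
Inflow: F_in = 9.92 × 12.8 = 126.976 mm·m/s
Outflow: F_out = 9.76 × 5.83 = 56.9008 mm·m/s
Steady-state rate R = (F_in − F_out)/L = (126.976 − 56.9008) / 50900 m = 1.377e-03 mm/s.
R = 1.377e-03 × 3600 = 4.96 mm/hr.
Over 9 h: total = 4.96 × 9 = 44.64 ≈ 45 mm.

R ≈ 4.96 mm/hr; total ≈ 45 mm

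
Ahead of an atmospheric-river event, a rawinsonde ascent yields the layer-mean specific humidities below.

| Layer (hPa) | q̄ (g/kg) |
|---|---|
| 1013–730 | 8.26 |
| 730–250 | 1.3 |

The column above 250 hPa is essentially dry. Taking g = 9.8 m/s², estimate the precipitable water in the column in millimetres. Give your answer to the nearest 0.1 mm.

PW ≈ 30.2 mm

Precipitable water is the column-integrated vapour mass per unit area: PW = (1/g) Σ q̄ Δp, with q in kg/kg and Δp in Pa (1 kg/m² of water = 1 mm).
Layer 1013–730 hPa: Δp = 283 hPa = 28300 Pa, q̄ = 0.00826 kg/kg → 0.00826 × 28300 / 9.8 = 23.85 mm
Layer 730–250 hPa: Δp = 480 hPa = 48000 Pa, q̄ = 0.0013 kg/kg → 0.0013 × 48000 / 9.8 = 6.37 mm
PW = 23.85 + 6.37 = 30.22 ≈ 30.2 mm.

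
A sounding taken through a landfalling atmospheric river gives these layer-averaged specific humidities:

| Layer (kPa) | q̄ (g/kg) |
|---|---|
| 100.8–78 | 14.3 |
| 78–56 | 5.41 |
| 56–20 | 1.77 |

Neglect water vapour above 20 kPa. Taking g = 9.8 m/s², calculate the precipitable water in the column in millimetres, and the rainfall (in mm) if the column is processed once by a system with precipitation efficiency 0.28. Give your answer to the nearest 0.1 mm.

Precipitable water is the column-integrated vapour mass per unit area: PW = (1/g) Σ q̄ Δp, with q in kg/kg and Δp in Pa (1 kg/m² of water = 1 mm).
Layer 100.8–78 kPa: Δp = 228 hPa = 22800 Pa, q̄ = 0.0143 kg/kg → 0.0143 × 22800 / 9.8 = 33.27 mm
Layer 78–56 kPa: Δp = 220 hPa = 22000 Pa, q̄ = 0.00541 kg/kg → 0.00541 × 22000 / 9.8 = 12.14 mm
Layer 56–20 kPa: Δp = 360 hPa = 36000 Pa, q̄ = 0.00177 kg/kg → 0.00177 × 36000 / 9.8 = 6.50 mm
PW = 33.27 + 12.14 + 6.50 = 51.91 ≈ 51.9 mm.
Rainfall = ε × PW = 0.28 × 51.9 = 14.5 mm.

PW ≈ 51.9 mm; rainfall ≈ 14.5 mm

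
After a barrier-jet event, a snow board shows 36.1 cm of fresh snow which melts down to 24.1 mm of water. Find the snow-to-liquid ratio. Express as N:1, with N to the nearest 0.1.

ratio ≈ 15.0

Ratio = snow depth / SWE = 361 mm / 24.1 mm = 15.0, i.e. 15.0:1.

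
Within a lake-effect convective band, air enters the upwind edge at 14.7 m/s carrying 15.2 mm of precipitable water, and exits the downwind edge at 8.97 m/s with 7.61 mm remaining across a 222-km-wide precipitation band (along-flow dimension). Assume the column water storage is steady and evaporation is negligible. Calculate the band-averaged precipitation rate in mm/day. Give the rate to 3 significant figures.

Column moisture flux per unit crosswind length is F = V × PW.
Inflow: F_in = 14.7 × 15.2 = 223.44 mm·m/s
Outflow: F_out = 8.97 × 7.61 = 68.2617 mm·m/s
Steady-state rate R = (F_in − F_out)/L = (223.44 − 68.2617) / 222000 m = 6.990e-04 mm/s.
R = 6.990e-04 × 3600 × 24 = 60.4 mm/day.

R ≈ 60.4 mm/day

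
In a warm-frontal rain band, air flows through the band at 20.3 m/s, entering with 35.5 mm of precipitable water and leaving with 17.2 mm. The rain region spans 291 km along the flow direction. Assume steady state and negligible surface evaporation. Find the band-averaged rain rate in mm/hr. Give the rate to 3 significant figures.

Column moisture flux per unit crosswind length is F = V × PW.
Inflow: F_in = 20.3 × 35.5 = 720.65 mm·m/s
Outflow: F_out = 20.3 × 17.2 = 349.16 mm·m/s
Steady-state rate R = (F_in − F_out)/L = (720.65 − 349.16) / 291000 m = 1.277e-03 mm/s.
R = 1.277e-03 × 3600 = 4.60 mm/hr.

R ≈ 4.60 mm/hr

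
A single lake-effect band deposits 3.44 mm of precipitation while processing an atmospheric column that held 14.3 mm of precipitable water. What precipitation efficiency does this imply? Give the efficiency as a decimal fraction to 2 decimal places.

ε ≈ 0.24

ε = precipitation / PW = 3.44 / 14.3 = 0.24.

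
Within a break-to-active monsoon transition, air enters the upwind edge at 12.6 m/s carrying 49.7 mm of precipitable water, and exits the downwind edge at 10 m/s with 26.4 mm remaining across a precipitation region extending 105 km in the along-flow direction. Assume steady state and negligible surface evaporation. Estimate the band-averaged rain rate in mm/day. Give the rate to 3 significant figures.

Column moisture flux per unit crosswind length is F = V × PW.
Inflow: F_in = 12.6 × 49.7 = 626.22 mm·m/s
Outflow: F_out = 10 × 26.4 = 264 mm·m/s
Steady-state rate R = (F_in − F_out)/L = (626.22 − 264) / 105000 m = 3.450e-03 mm/s.
R = 3.450e-03 × 3600 × 24 = 298 mm/day.

R ≈ 298 mm/day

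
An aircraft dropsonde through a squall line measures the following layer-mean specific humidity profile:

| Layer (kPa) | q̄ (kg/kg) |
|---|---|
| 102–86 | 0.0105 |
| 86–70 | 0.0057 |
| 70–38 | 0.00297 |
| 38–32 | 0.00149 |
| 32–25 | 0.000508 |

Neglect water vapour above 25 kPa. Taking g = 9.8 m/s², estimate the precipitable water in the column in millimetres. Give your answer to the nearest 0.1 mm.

PW ≈ 37.4 mm

Precipitable water is the column-integrated vapour mass per unit area: PW = (1/g) Σ q̄ Δp, with q in kg/kg and Δp in Pa (1 kg/m² of water = 1 mm).
Layer 102–86 kPa: Δp = 160 hPa = 16000 Pa, q̄ = 0.0105 kg/kg → 0.0105 × 16000 / 9.8 = 17.14 mm
Layer 86–70 kPa: Δp = 160 hPa = 16000 Pa, q̄ = 0.0057 kg/kg → 0.0057 × 16000 / 9.8 = 9.31 mm
Layer 70–38 kPa: Δp = 320 hPa = 32000 Pa, q̄ = 0.00297 kg/kg → 0.00297 × 32000 / 9.8 = 9.70 mm
Layer 38–32 kPa: Δp = 60 hPa = 6000 Pa, q̄ = 0.00149 kg/kg → 0.00149 × 6000 / 9.8 = 0.91 mm
Layer 32–25 kPa: Δp = 70 hPa = 7000 Pa, q̄ = 0.000508 kg/kg → 0.000508 × 7000 / 9.8 = 0.36 mm
PW = 17.14 + 9.31 + 9.70 + 0.91 + 0.36 = 37.42 ≈ 37.4 mm.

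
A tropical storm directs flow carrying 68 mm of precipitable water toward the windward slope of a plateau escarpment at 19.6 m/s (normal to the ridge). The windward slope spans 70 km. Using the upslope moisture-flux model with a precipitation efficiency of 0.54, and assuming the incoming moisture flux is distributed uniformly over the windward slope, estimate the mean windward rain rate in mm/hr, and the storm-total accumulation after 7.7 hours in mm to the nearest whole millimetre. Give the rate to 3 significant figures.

Incoming column moisture flux per unit ridge length: F = V × PW = 19.6 × 68 = 1332.8 mm·m/s.
Spread over the 70 km slope with efficiency ε = 0.54: R = ε·F/W = 0.54 × 1332.8 / 70000 m = 1.028e-02 mm/s.
R = 1.028e-02 × 3600 = 37.0 mm/hr.
Over 7.7 h: total = 37.0 × 7.7 = 284.9 ≈ 285 mm.

R ≈ 37.0 mm/hr; total ≈ 285 mm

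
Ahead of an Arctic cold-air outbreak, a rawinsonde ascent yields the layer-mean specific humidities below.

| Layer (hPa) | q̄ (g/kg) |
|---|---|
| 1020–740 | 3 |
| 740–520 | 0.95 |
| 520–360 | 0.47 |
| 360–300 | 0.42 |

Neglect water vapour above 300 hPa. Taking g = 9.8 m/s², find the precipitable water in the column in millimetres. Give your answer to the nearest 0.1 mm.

PW ≈ 11.7 mm

Precipitable water is the column-integrated vapour mass per unit area: PW = (1/g) Σ q̄ Δp, with q in kg/kg and Δp in Pa (1 kg/m² of water = 1 mm).
Layer 1020–740 hPa: Δp = 280 hPa = 28000 Pa, q̄ = 0.003 kg/kg → 0.003 × 28000 / 9.8 = 8.57 mm
Layer 740–520 hPa: Δp = 220 hPa = 22000 Pa, q̄ = 0.00095 kg/kg → 0.00095 × 22000 / 9.8 = 2.13 mm
Layer 520–360 hPa: Δp = 160 hPa = 16000 Pa, q̄ = 0.00047 kg/kg → 0.00047 × 16000 / 9.8 = 0.77 mm
Layer 360–300 hPa: Δp = 60 hPa = 6000 Pa, q̄ = 0.00042 kg/kg → 0.00042 × 6000 / 9.8 = 0.26 mm
PW = 8.57 + 2.13 + 0.77 + 0.26 = 11.73 ≈ 11.7 mm.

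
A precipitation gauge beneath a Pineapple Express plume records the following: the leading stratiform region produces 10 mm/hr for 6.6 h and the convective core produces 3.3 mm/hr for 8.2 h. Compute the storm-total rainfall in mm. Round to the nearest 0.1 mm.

Total = Σ Rᵢ Δtᵢ = 10 × 6.6 + 3.3 × 8.2
      = 66 + 27.06 = 93.1 mm.

total ≈ 93.1 mm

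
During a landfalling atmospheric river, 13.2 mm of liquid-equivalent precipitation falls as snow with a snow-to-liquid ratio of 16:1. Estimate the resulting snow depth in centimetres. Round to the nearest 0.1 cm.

snow depth ≈ 21.1 cm

Snow depth = liquid × ratio = 13.2 mm × 16 = 211.2 mm = 21.1 cm.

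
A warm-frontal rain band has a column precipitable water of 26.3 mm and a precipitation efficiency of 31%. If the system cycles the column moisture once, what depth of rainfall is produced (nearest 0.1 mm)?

Rainfall = ε × PW = 0.31 × 26.3 = 8.2 mm.

rainfall ≈ 8.2 mm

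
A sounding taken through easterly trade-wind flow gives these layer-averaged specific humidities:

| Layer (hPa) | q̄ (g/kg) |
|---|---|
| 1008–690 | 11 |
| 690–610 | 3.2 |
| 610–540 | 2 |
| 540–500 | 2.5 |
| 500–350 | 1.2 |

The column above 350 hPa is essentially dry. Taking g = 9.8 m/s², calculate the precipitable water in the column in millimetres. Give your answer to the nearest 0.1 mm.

PW ≈ 42.6 mm

Precipitable water is the column-integrated vapour mass per unit area: PW = (1/g) Σ q̄ Δp, with q in kg/kg and Δp in Pa (1 kg/m² of water = 1 mm).
Layer 1008–690 hPa: Δp = 318 hPa = 31800 Pa, q̄ = 0.011 kg/kg → 0.011 × 31800 / 9.8 = 35.69 mm
Layer 690–610 hPa: Δp = 80 hPa = 8000 Pa, q̄ = 0.0032 kg/kg → 0.0032 × 8000 / 9.8 = 2.61 mm
Layer 610–540 hPa: Δp = 70 hPa = 7000 Pa, q̄ = 0.002 kg/kg → 0.002 × 7000 / 9.8 = 1.43 mm
Layer 540–500 hPa: Δp = 40 hPa = 4000 Pa, q̄ = 0.0025 kg/kg → 0.0025 × 4000 / 9.8 = 1.02 mm
Layer 500–350 hPa: Δp = 150 hPa = 15000 Pa, q̄ = 0.0012 kg/kg → 0.0012 × 15000 / 9.8 = 1.84 mm
PW = 35.69 + 2.61 + 1.43 + 1.02 + 1.84 = 42.59 ≈ 42.6 mm.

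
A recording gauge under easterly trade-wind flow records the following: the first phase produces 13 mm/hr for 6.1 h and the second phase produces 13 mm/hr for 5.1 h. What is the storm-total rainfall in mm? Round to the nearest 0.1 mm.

Total = Σ Rᵢ Δtᵢ = 13 × 6.1 + 13 × 5.1
      = 79.3 + 66.3 = 145.6 mm.

total ≈ 145.6 mm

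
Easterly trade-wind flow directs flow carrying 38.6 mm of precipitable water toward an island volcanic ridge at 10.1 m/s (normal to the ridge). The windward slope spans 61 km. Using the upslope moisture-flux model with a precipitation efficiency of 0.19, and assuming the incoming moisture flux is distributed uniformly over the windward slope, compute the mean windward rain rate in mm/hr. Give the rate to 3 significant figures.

Incoming column moisture flux per unit ridge length: F = V × PW = 10.1 × 38.6 = 389.86 mm·m/s.
Spread over the 61 km slope with efficiency ε = 0.19: R = ε·F/W = 0.19 × 389.86 / 61000 m = 1.214e-03 mm/s.
R = 1.214e-03 × 3600 = 4.37 mm/hr.

R ≈ 4.37 mm/hr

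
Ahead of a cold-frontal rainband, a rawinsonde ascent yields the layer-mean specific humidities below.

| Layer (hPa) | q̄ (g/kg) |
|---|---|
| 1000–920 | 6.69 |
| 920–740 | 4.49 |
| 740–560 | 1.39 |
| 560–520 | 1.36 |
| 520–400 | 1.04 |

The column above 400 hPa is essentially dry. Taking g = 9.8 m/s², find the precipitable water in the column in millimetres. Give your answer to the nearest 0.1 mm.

Precipitable water is the column-integrated vapour mass per unit area: PW = (1/g) Σ q̄ Δp, with q in kg/kg and Δp in Pa (1 kg/m² of water = 1 mm).
Layer 1000–920 hPa: Δp = 80 hPa = 8000 Pa, q̄ = 0.00669 kg/kg → 0.00669 × 8000 / 9.8 = 5.46 mm
Layer 920–740 hPa: Δp = 180 hPa = 18000 Pa, q̄ = 0.00449 kg/kg → 0.00449 × 18000 / 9.8 = 8.25 mm
Layer 740–560 hPa: Δp = 180 hPa = 18000 Pa, q̄ = 0.00139 kg/kg → 0.00139 × 18000 / 9.8 = 2.55 mm
Layer 560–520 hPa: Δp = 40 hPa = 4000 Pa, q̄ = 0.00136 kg/kg → 0.00136 × 4000 / 9.8 = 0.56 mm
Layer 520–400 hPa: Δp = 120 hPa = 12000 Pa, q̄ = 0.00104 kg/kg → 0.00104 × 12000 / 9.8 = 1.27 mm
PW = 5.46 + 8.25 + 2.55 + 0.56 + 1.27 = 18.09 ≈ 18.1 mm.

PW ≈ 18.1 mm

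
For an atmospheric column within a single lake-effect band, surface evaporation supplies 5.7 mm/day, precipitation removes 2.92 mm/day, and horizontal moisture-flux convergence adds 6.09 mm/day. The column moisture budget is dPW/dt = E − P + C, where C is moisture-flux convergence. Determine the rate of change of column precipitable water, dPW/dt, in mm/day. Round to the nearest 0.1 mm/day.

dPW/dt = E − P + C = 5.7 − 2.92 + (6.09) = 8.9 mm/day.

dPW/dt ≈ 8.9 mm/day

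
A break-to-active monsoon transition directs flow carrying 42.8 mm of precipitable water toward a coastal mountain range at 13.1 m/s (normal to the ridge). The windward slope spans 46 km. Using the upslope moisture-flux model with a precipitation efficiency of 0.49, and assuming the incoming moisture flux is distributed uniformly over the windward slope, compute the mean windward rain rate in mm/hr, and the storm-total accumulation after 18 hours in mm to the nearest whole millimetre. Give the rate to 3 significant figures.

Incoming column moisture flux per unit ridge length: F = V × PW = 13.1 × 42.8 = 560.68 mm·m/s.
Spread over the 46 km slope with efficiency ε = 0.49: R = ε·F/W = 0.49 × 560.68 / 46000 m = 5.972e-03 mm/s.
R = 5.972e-03 × 3600 = 21.5 mm/hr.
Over 18 h: total = 21.5 × 18 = 387 mm.

R ≈ 21.5 mm/hr; total ≈ 387 mm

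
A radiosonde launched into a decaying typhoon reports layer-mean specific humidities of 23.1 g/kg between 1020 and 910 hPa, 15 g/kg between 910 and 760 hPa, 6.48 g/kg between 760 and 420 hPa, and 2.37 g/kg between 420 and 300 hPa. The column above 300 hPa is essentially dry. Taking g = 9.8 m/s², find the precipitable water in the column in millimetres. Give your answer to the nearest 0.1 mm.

PW ≈ 74.3 mm

Precipitable water is the column-integrated vapour mass per unit area: PW = (1/g) Σ q̄ Δp, with q in kg/kg and Δp in Pa (1 kg/m² of water = 1 mm).
Layer 1020–910 hPa: Δp = 110 hPa = 11000 Pa, q̄ = 0.0231 kg/kg → 0.0231 × 11000 / 9.8 = 25.93 mm
Layer 910–760 hPa: Δp = 150 hPa = 15000 Pa, q̄ = 0.015 kg/kg → 0.015 × 15000 / 9.8 = 22.96 mm
Layer 760–420 hPa: Δp = 340 hPa = 34000 Pa, q̄ = 0.00648 kg/kg → 0.00648 × 34000 / 9.8 = 22.48 mm
Layer 420–300 hPa: Δp = 120 hPa = 12000 Pa, q̄ = 0.00237 kg/kg → 0.00237 × 12000 / 9.8 = 2.90 mm
PW = 25.93 + 22.96 + 22.48 + 2.90 = 74.27 ≈ 74.3 mm.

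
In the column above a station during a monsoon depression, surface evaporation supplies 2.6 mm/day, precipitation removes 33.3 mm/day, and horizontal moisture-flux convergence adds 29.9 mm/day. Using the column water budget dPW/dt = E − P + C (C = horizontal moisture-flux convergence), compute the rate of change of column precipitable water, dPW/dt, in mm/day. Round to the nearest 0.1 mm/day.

dPW/dt ≈ -0.8 mm/day

dPW/dt = E − P + C = 2.6 − 33.3 + (29.9) = -0.8 mm/day.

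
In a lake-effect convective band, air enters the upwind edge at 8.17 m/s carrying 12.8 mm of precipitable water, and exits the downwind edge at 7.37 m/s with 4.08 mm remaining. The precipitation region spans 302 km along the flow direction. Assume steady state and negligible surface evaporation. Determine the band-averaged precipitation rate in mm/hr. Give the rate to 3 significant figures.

R ≈ 0.888 mm/hr

Column moisture flux per unit crosswind length is F = V × PW.
Inflow: F_in = 8.17 × 12.8 = 104.576 mm·m/s
Outflow: F_out = 7.37 × 4.08 = 30.0696 mm·m/s
Steady-state rate R = (F_in − F_out)/L = (104.576 − 30.0696) / 302000 m = 2.467e-04 mm/s.
R = 2.467e-04 × 3600 = 0.888 mm/hr.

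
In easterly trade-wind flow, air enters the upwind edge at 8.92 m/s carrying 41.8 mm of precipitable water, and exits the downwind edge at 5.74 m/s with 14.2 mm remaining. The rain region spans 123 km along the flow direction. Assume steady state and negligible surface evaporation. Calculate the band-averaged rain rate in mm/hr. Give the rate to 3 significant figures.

R ≈ 8.53 mm/hr

Column moisture flux per unit crosswind length is F = V × PW.
Inflow: F_in = 8.92 × 41.8 = 372.856 mm·m/s
Outflow: F_out = 5.74 × 14.2 = 81.508 mm·m/s
Steady-state rate R = (F_in − F_out)/L = (372.856 − 81.508) / 123000 m = 2.369e-03 mm/s.
R = 2.369e-03 × 3600 = 8.53 mm/hr.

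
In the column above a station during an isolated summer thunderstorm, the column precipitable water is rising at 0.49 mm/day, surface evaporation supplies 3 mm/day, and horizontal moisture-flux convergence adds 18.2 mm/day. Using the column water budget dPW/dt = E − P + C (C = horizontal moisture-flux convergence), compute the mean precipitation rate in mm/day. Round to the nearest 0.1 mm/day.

P ≈ 20.7 mm/day

dPW/dt = +0.49 mm/day.
P = E + C − dPW/dt = 3 + (18.2) − (+0.49) = 20.7 mm/day.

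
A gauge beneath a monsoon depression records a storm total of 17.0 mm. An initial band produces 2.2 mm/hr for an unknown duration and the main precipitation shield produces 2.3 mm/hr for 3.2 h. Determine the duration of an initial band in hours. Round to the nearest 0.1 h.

Known phases: 2.3 × 3.2 = 7.36 mm.
Remaining depth = 17.0 − 7.36 = 9.64 mm.
Duration = 9.64 / 2.2 = 4.4 h.

duration ≈ 4.4 h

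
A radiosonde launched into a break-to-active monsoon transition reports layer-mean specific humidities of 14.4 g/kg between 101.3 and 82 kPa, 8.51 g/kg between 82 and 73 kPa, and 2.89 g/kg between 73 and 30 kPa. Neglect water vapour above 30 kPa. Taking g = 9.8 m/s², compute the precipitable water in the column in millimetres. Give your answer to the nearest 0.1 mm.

Precipitable water is the column-integrated vapour mass per unit area: PW = (1/g) Σ q̄ Δp, with q in kg/kg and Δp in Pa (1 kg/m² of water = 1 mm).
Layer 101.3–82 kPa: Δp = 193 hPa = 19300 Pa, q̄ = 0.0144 kg/kg → 0.0144 × 19300 / 9.8 = 28.36 mm
Layer 82–73 kPa: Δp = 90 hPa = 9000 Pa, q̄ = 0.00851 kg/kg → 0.00851 × 9000 / 9.8 = 7.82 mm
Layer 73–30 kPa: Δp = 430 hPa = 43000 Pa, q̄ = 0.00289 kg/kg → 0.00289 × 43000 / 9.8 = 12.68 mm
PW = 28.36 + 7.82 + 12.68 = 48.86 ≈ 48.9 mm.

PW ≈ 48.9 mm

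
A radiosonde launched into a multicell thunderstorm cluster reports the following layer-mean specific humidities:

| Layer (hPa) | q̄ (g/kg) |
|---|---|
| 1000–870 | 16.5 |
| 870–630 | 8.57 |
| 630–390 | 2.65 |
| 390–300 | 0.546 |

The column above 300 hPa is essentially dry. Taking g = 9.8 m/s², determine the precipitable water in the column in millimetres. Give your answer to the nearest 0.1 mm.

PW ≈ 49.9 mm

Precipitable water is the column-integrated vapour mass per unit area: PW = (1/g) Σ q̄ Δp, with q in kg/kg and Δp in Pa (1 kg/m² of water = 1 mm).
Layer 1000–870 hPa: Δp = 130 hPa = 13000 Pa, q̄ = 0.0165 kg/kg → 0.0165 × 13000 / 9.8 = 21.89 mm
Layer 870–630 hPa: Δp = 240 hPa = 24000 Pa, q̄ = 0.00857 kg/kg → 0.00857 × 24000 / 9.8 = 20.99 mm
Layer 630–390 hPa: Δp = 240 hPa = 24000 Pa, q̄ = 0.00265 kg/kg → 0.00265 × 24000 / 9.8 = 6.49 mm
Layer 390–300 hPa: Δp = 90 hPa = 9000 Pa, q̄ = 0.000546 kg/kg → 0.000546 × 9000 / 9.8 = 0.50 mm
PW = 21.89 + 20.99 + 6.49 + 0.50 = 49.87 ≈ 49.9 mm.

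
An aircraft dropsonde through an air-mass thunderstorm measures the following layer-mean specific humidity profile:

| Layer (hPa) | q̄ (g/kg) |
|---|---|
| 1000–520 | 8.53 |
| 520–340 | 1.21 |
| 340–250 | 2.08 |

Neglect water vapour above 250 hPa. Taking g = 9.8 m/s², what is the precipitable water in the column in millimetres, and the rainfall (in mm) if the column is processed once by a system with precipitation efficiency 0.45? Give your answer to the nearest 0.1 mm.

PW ≈ 45.9 mm; rainfall ≈ 20.7 mm

Precipitable water is the column-integrated vapour mass per unit area: PW = (1/g) Σ q̄ Δp, with q in kg/kg and Δp in Pa (1 kg/m² of water = 1 mm).
Layer 1000–520 hPa: Δp = 480 hPa = 48000 Pa, q̄ = 0.00853 kg/kg → 0.00853 × 48000 / 9.8 = 41.78 mm
Layer 520–340 hPa: Δp = 180 hPa = 18000 Pa, q̄ = 0.00121 kg/kg → 0.00121 × 18000 / 9.8 = 2.22 mm
Layer 340–250 hPa: Δp = 90 hPa = 9000 Pa, q̄ = 0.00208 kg/kg → 0.00208 × 9000 / 9.8 = 1.91 mm
PW = 41.78 + 2.22 + 1.91 = 45.91 ≈ 45.9 mm.
Rainfall = ε × PW = 0.45 × 45.9 = 20.7 mm.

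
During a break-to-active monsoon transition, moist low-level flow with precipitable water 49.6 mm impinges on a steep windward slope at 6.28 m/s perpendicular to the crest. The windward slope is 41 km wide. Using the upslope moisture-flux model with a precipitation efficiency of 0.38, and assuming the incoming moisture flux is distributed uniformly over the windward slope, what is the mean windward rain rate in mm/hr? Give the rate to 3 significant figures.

Incoming column moisture flux per unit ridge length: F = V × PW = 6.28 × 49.6 = 311.488 mm·m/s.
Spread over the 41 km slope with efficiency ε = 0.38: R = ε·F/W = 0.38 × 311.488 / 41000 m = 2.887e-03 mm/s.
R = 2.887e-03 × 3600 = 10.4 mm/hr.

R ≈ 10.4 mm/hr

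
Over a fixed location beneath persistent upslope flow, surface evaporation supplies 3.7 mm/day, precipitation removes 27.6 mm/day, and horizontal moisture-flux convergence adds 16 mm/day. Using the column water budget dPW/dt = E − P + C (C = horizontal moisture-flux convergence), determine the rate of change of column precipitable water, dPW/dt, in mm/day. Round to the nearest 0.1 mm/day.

dPW/dt = E − P + C = 3.7 − 27.6 + (16) = -7.9 mm/day.

dPW/dt ≈ -7.9 mm/day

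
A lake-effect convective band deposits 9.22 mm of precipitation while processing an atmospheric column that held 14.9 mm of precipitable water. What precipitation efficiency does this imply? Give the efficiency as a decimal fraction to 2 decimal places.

ε = precipitation / PW = 9.22 / 14.9 = 0.62.

ε ≈ 0.62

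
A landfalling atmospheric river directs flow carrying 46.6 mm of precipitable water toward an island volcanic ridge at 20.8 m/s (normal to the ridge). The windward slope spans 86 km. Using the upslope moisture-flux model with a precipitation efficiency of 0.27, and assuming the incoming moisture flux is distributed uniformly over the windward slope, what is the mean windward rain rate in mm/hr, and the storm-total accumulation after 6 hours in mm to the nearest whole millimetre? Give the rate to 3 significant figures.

Incoming column moisture flux per unit ridge length: F = V × PW = 20.8 × 46.6 = 969.28 mm·m/s.
Spread over the 86 km slope with efficiency ε = 0.27: R = ε·F/W = 0.27 × 969.28 / 86000 m = 3.043e-03 mm/s.
R = 3.043e-03 × 3600 = 11.0 mm/hr.
Over 6 h: total = 11.0 × 6 = 66 mm.

R ≈ 11.0 mm/hr; total ≈ 66 mm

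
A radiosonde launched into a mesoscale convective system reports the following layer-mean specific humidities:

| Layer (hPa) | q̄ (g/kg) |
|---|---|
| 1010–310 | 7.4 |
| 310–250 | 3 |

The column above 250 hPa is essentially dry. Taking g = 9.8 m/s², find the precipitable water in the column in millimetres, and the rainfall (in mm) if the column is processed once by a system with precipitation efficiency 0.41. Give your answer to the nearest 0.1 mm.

PW ≈ 54.7 mm; rainfall ≈ 22.4 mm

Precipitable water is the column-integrated vapour mass per unit area: PW = (1/g) Σ q̄ Δp, with q in kg/kg and Δp in Pa (1 kg/m² of water = 1 mm).
Layer 1010–310 hPa: Δp = 700 hPa = 70000 Pa, q̄ = 0.0074 kg/kg → 0.0074 × 70000 / 9.8 = 52.86 mm
Layer 310–250 hPa: Δp = 60 hPa = 6000 Pa, q̄ = 0.003 kg/kg → 0.003 × 6000 / 9.8 = 1.84 mm
PW = 52.86 + 1.84 = 54.70 ≈ 54.7 mm.
Rainfall = ε × PW = 0.41 × 54.7 = 22.4 mm.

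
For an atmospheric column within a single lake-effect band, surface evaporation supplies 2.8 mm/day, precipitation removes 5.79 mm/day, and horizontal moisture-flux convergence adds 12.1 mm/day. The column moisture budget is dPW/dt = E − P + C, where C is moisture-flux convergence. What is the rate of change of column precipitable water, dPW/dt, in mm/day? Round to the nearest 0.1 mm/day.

dPW/dt ≈ 9.1 mm/day

dPW/dt = E − P + C = 2.8 − 5.79 + (12.1) = 9.1 mm/day.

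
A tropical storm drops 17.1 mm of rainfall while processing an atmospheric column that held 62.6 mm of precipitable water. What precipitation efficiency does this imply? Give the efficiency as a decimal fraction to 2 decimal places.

ε = rainfall / PW = 17.1 / 62.6 = 0.27.

ε ≈ 0.27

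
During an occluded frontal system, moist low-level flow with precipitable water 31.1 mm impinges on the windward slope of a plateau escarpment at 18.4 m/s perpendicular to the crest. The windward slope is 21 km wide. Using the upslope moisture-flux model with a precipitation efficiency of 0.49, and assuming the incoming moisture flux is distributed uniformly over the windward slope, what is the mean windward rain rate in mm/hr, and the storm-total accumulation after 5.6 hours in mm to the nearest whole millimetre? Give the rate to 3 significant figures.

R ≈ 48.1 mm/hr; total ≈ 269 mm

Incoming column moisture flux per unit ridge length: F = V × PW = 18.4 × 31.1 = 572.24 mm·m/s.
Spread over the 21 km slope with efficiency ε = 0.49: R = ε·F/W = 0.49 × 572.24 / 21000 m = 1.335e-02 mm/s.
R = 1.335e-02 × 3600 = 48.1 mm/hr.
Over 5.6 h: total = 48.1 × 5.6 = 269.36 ≈ 269 mm.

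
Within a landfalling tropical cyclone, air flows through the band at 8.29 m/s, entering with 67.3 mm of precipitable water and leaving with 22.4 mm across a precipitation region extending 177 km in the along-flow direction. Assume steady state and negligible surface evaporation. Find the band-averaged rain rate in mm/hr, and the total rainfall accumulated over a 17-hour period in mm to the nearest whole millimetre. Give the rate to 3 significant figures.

Column moisture flux per unit crosswind length is F = V × PW.
Inflow: F_in = 8.29 × 67.3 = 557.917 mm·m/s
Outflow: F_out = 8.29 × 22.4 = 185.696 mm·m/s
Steady-state rate R = (F_in − F_out)/L = (557.917 − 185.696) / 177000 m = 2.103e-03 mm/s.
R = 2.103e-03 × 3600 = 7.57 mm/hr.
Over 17 h: total = 7.57 × 17 = 128.69 ≈ 129 mm.

R ≈ 7.57 mm/hr; total ≈ 129 mm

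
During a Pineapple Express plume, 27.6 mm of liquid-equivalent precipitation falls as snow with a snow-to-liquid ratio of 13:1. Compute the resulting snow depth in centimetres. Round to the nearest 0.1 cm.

Snow depth = liquid × ratio = 27.6 mm × 13 = 358.8 mm = 35.9 cm.

snow depth ≈ 35.9 cm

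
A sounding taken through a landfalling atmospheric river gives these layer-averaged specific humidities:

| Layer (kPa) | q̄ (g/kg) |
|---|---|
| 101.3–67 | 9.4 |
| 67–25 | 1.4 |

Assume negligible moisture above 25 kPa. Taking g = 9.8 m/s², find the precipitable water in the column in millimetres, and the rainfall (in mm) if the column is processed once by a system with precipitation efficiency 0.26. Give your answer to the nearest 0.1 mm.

Precipitable water is the column-integrated vapour mass per unit area: PW = (1/g) Σ q̄ Δp, with q in kg/kg and Δp in Pa (1 kg/m² of water = 1 mm).
Layer 101.3–67 kPa: Δp = 343 hPa = 34300 Pa, q̄ = 0.0094 kg/kg → 0.0094 × 34300 / 9.8 = 32.90 mm
Layer 67–25 kPa: Δp = 420 hPa = 42000 Pa, q̄ = 0.0014 kg/kg → 0.0014 × 42000 / 9.8 = 6.00 mm
PW = 32.90 + 6.00 = 38.90 ≈ 38.9 mm.
Rainfall = ε × PW = 0.26 × 38.9 = 10.1 mm.

PW ≈ 38.9 mm; rainfall ≈ 10.1 mm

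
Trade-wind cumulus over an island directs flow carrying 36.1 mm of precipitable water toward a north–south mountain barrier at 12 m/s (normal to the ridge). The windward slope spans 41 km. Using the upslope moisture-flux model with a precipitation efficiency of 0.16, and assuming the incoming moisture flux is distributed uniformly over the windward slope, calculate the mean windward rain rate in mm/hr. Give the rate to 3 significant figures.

R ≈ 6.09 mm/hr

Incoming column moisture flux per unit ridge length: F = V × PW = 12 × 36.1 = 433.2 mm·m/s.
Spread over the 41 km slope with efficiency ε = 0.16: R = ε·F/W = 0.16 × 433.2 / 41000 m = 1.691e-03 mm/s.
R = 1.691e-03 × 3600 = 6.09 mm/hr.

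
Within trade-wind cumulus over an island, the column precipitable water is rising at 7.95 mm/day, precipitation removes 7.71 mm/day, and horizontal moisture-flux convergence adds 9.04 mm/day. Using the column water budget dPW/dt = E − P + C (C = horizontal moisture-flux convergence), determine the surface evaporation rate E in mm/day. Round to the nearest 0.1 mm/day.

E ≈ 6.6 mm/day

dPW/dt = +7.95 mm/day.
E = dPW/dt + P − C = (+7.95) + 7.71 − (9.04) = 6.6 mm/day.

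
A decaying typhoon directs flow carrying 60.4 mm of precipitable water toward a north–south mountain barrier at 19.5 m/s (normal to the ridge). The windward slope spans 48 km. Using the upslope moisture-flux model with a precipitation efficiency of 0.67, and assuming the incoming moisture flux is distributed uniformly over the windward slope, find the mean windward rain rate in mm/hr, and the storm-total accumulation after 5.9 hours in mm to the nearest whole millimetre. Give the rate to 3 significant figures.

R ≈ 59.2 mm/hr; total ≈ 349 mm

Incoming column moisture flux per unit ridge length: F = V × PW = 19.5 × 60.4 = 1177.8 mm·m/s.
Spread over the 48 km slope with efficiency ε = 0.67: R = ε·F/W = 0.67 × 1177.8 / 48000 m = 1.644e-02 mm/s.
R = 1.644e-02 × 3600 = 59.2 mm/hr.
Over 5.9 h: total = 59.2 × 5.9 = 349.28 ≈ 349 mm.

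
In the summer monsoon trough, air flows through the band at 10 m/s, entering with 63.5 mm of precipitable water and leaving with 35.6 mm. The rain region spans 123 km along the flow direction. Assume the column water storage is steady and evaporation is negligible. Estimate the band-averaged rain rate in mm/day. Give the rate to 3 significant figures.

Column moisture flux per unit crosswind length is F = V × PW.
Inflow: F_in = 10 × 63.5 = 635 mm·m/s
Outflow: F_out = 10 × 35.6 = 356 mm·m/s
Steady-state rate R = (F_in − F_out)/L = (635 − 356) / 123000 m = 2.268e-03 mm/s.
R = 2.268e-03 × 3600 × 24 = 196 mm/day.

R ≈ 196 mm/day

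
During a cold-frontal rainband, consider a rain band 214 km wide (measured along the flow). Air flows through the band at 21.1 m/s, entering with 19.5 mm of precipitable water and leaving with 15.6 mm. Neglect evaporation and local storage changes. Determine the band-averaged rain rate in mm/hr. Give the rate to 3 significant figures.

R ≈ 1.38 mm/hr

Column moisture flux per unit crosswind length is F = V × PW.
Inflow: F_in = 21.1 × 19.5 = 411.45 mm·m/s
Outflow: F_out = 21.1 × 15.6 = 329.16 mm·m/s
Steady-state rate R = (F_in − F_out)/L = (411.45 − 329.16) / 214000 m = 3.845e-04 mm/s.
R = 3.845e-04 × 3600 = 1.38 mm/hr.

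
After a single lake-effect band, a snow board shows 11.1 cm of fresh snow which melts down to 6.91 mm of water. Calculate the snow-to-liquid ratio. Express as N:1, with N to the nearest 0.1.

ratio ≈ 16.1

Ratio = snow depth / SWE = 111 mm / 6.91 mm = 16.1, i.e. 16.1:1.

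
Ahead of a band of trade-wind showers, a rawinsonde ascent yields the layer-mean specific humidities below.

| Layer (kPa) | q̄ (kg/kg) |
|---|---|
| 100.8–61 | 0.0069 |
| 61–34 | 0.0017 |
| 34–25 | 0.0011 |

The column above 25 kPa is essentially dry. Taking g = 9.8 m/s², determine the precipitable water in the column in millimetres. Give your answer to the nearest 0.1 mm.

PW ≈ 33.7 mm

Precipitable water is the column-integrated vapour mass per unit area: PW = (1/g) Σ q̄ Δp, with q in kg/kg and Δp in Pa (1 kg/m² of water = 1 mm).
Layer 100.8–61 kPa: Δp = 398 hPa = 39800 Pa, q̄ = 0.0069 kg/kg → 0.0069 × 39800 / 9.8 = 28.02 mm
Layer 61–34 kPa: Δp = 270 hPa = 27000 Pa, q̄ = 0.0017 kg/kg → 0.0017 × 27000 / 9.8 = 4.68 mm
Layer 34–25 kPa: Δp = 90 hPa = 9000 Pa, q̄ = 0.0011 kg/kg → 0.0011 × 9000 / 9.8 = 1.01 mm
PW = 28.02 + 4.68 + 1.01 = 33.71 ≈ 33.7 mm.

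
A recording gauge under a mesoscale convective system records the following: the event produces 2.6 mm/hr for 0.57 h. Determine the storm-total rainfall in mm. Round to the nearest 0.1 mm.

total ≈ 1.5 mm

Total = Σ Rᵢ Δtᵢ = 2.6 × 0.57
      = 1.482 = 1.5 mm.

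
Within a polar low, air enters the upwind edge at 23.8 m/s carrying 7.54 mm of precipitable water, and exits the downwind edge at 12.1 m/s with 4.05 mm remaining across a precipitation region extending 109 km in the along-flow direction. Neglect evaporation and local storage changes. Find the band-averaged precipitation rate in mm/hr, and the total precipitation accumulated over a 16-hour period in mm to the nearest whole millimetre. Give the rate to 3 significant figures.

R ≈ 4.31 mm/hr; total ≈ 69 mm

Column moisture flux per unit crosswind length is F = V × PW.
Inflow: F_in = 23.8 × 7.54 = 179.452 mm·m/s
Outflow: F_out = 12.1 × 4.05 = 49.005 mm·m/s
Steady-state rate R = (F_in − F_out)/L = (179.452 − 49.005) / 109000 m = 1.197e-03 mm/s.
R = 1.197e-03 × 3600 = 4.31 mm/hr.
Over 16 h: total = 4.31 × 16 = 68.96 ≈ 69 mm.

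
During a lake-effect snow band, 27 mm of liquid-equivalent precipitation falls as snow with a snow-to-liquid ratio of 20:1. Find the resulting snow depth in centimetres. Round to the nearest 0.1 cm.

Snow depth = liquid × ratio = 27 mm × 20 = 540 mm = 54.0 cm.

snow depth ≈ 54.0 cm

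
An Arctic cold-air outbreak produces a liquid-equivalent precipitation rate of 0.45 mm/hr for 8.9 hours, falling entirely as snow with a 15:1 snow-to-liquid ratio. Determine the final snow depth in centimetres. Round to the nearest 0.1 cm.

snow depth ≈ 6.0 cm

Liquid-equivalent depth = 0.45 × 8.9 = 4.005 mm.
Snow depth = 4.005 mm × 15 = 60.075 mm = 6.0 cm.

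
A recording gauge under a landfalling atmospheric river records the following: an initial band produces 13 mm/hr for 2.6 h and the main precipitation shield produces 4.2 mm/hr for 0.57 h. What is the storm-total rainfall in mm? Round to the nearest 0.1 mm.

Total = Σ Rᵢ Δtᵢ = 13 × 2.6 + 4.2 × 0.57
      = 33.8 + 2.394 = 36.2 mm.

total ≈ 36.2 mm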